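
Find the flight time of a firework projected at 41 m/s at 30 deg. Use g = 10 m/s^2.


Given: v0 = 41 m/s, theta = 30 deg, g = 10 m/s^2
sin(30) = 1/2
Using T = 2*v0*sin(theta) / g
T = 2*41*1/2 / 10
T = 41 / 10
T = 41/10 s

41/10 s


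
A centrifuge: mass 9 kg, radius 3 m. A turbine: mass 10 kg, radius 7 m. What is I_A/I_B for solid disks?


Given: M1=9 kg, R1=3 m, M2=10 kg, R2=7 m
For a disk: I = (1/2)*M*R^2, so I_A/I_B = (M1*R1^2)/(M2*R2^2)
M1*R1^2 = 9*9 = 81
M2*R2^2 = 10*49 = 490
I_A/I_B = 81/490 = 81/490

81/490


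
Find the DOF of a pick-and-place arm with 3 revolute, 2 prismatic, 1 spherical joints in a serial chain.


Given: serial robot with 3 revolute, 2 prismatic, 1 spherical joints
DOF contribution per joint type: revolute=1, prismatic=1, spherical=3, fixed=0
DOF = 3*1 + 2*1 + 1*3
DOF = 8

8


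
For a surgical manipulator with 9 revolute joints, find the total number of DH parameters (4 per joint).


Given: 9 joints, 4 DH parameters per joint (d, theta, a, alpha)
Total DH parameters = number_of_joints * 4
Total = 9 * 4
Total = 36

36


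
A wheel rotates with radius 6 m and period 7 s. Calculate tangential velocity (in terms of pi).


Given: radius r = 6 m, period T = 7 s
Using v = 2*pi*r / T
v = 2*pi*6 / 7
v = 12*pi / 7
v = 12/7*pi m/s

12/7*pi m/s


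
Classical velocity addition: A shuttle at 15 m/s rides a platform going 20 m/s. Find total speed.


Given: object velocity = 15 m/s, platform velocity = 20 m/s (same direction)
Using classical velocity addition: v_total = v_object + v_platform
v_total = 15 + 20
v_total = 35 m/s

35 m/s


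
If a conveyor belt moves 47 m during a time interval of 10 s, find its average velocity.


Given: distance d = 47 m, time t = 10 s
Using v = d / t
v = 47 / 10
v = 47/10 m/s

47/10 m/s


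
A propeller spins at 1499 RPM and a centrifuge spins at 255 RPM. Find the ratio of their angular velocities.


Given: RPM_A = 1499, RPM_B = 255
omega = 2*pi*RPM/60, so omega_A/omega_B = RPM_A / RPM_B
omega_A/omega_B = 1499 / 255
omega_A/omega_B = 1499/255

1499/255


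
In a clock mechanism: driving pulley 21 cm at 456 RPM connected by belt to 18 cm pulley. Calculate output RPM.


Given: D1 = 21 cm, w1 = 456 RPM, D2 = 18 cm
Using D1*w1 = D2*w2
w2 = D1*w1 / D2
w2 = 21*456 / 18
w2 = 9576 / 18
w2 = 532 RPM

532 RPM


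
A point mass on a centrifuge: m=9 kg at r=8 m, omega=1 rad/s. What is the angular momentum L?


Given: m = 9 kg, r = 8 m, omega = 1 rad/s
For a point mass: I = m*r^2
I = 9*8^2 = 9*64 = 576
L = I*omega = 576*1
L = 576 kg*m^2/s

576 kg*m^2/s


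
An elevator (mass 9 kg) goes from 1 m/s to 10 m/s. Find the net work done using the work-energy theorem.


Given: m = 9 kg, v0 = 1 m/s, v = 10 m/s
Using W = (1/2)*m*(v^2 - v0^2)
v^2 = 10^2 = 100
v0^2 = 1^2 = 1
v^2 - v0^2 = 100 - 1 = 99
W = (1/2)*9*99 = 891/2 J

891/2 J


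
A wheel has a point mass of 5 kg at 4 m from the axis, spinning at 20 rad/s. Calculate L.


Given: m = 5 kg, r = 4 m, omega = 20 rad/s
For a point mass: I = m*r^2
I = 5*4^2 = 5*16 = 80
L = I*omega = 80*20
L = 1600 kg*m^2/s

1600 kg*m^2/s


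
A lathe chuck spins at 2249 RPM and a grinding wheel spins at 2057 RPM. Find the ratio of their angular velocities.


Given: RPM_A = 2249, RPM_B = 2057
omega = 2*pi*RPM/60, so omega_A/omega_B = RPM_A / RPM_B
omega_A/omega_B = 2249 / 2057
omega_A/omega_B = 2249/2057

2249/2057


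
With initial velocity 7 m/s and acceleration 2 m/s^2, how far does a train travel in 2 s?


Given: v0 = 7 m/s, a = 2 m/s^2, t = 2 s
Using s = v0*t + (1/2)*a*t^2
s = 7*2 + (1/2)*2*2^2
s = 14 + (1/2)*8
s = 14 + 4
s = 18

18 m


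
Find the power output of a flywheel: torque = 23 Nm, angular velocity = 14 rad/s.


Given: tau = 23 Nm, omega = 14 rad/s
Using P = tau * omega
P = 23 * 14
P = 322 W

322 W


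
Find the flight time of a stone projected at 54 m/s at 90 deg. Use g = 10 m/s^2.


Given: v0 = 54 m/s, theta = 90 deg, g = 10 m/s^2
sin(90) = 1
Using T = 2*v0*sin(theta) / g
T = 2*54*1 / 10
T = 108 / 10
T = 54/5 s

54/5 s


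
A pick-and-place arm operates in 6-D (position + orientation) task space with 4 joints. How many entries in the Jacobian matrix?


Given: task space dimension = 6, joints = 4
Jacobian is a 6 x 4 matrix
Total entries = rows * columns
Total = 6 * 4
Total = 24

24


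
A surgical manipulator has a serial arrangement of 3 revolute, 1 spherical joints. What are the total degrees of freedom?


Given: serial robot with 3 revolute, 1 spherical joints
DOF contribution per joint type: revolute=1, prismatic=1, spherical=3, fixed=0
DOF = 3*1 + 1*3
DOF = 6

6


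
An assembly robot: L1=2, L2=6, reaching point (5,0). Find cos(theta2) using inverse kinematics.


Given: L1 = 2, L2 = 6, target (x, y) = (5, 0)
Using cos(theta2) = (x^2 + y^2 - L1^2 - L2^2) / (2*L1*L2)
x^2 + y^2 = 5^2 + 0 = 25
L1^2 + L2^2 = 4 + 36 = 40
Numerator = 25 - 40 = -15
Denominator = 2*2*6 = 24
cos(theta2) = -15/24 = -5/8

-5/8


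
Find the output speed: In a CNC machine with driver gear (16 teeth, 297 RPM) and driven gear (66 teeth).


Given: N1 = 16 teeth, w1 = 297 RPM, N2 = 66 teeth
Using N1*w1 = N2*w2
w2 = N1*w1 / N2
w2 = 16*297 / 66
w2 = 4752 / 66
w2 = 72 RPM

72 RPM


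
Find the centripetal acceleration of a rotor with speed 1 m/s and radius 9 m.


Given: v = 1 m/s, r = 9 m
Using a_c = v^2 / r
a_c = 1^2 / 9
a_c = 1 / 9
a_c = 1/9 m/s^2

1/9 m/s^2


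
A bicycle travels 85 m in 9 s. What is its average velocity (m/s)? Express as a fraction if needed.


Given: distance d = 85 m, time t = 9 s
Using v = d / t
v = 85 / 9
v = 85/9 m/s

85/9 m/s


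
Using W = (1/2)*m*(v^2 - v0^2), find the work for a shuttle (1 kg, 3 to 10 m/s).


Given: m = 1 kg, v0 = 3 m/s, v = 10 m/s
Using W = (1/2)*m*(v^2 - v0^2)
v^2 = 10^2 = 100
v0^2 = 3^2 = 9
v^2 - v0^2 = 100 - 9 = 91
W = (1/2)*1*91 = 91/2 J

91/2 J


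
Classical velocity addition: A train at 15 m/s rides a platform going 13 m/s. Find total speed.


Given: object velocity = 15 m/s, platform velocity = 13 m/s (same direction)
Using classical velocity addition: v_total = v_object + v_platform
v_total = 15 + 13
v_total = 28 m/s

28 m/s


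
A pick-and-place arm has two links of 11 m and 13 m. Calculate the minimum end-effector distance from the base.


Given: L1 = 11 m, L2 = 13 m
For a 2-link planar arm, min reach = |L1 - L2| (second link folded back)
Min reach = |11 - 13|
Min reach = 2 m

2 m


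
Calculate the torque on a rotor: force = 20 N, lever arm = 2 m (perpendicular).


Given: F = 20 N, r = 2 m, angle = 90 deg (perpendicular)
Using tau = F * r * sin(90)
sin(90) = 1
tau = 20 * 2 * 1
tau = 40 Nm

40 Nm


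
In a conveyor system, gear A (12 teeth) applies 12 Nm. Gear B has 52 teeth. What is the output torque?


Given: N1 = 12, N2 = 52, T1 = 12 Nm
Using T2/T1 = N2/N1
T2 = T1 * N2 / N1
T2 = 12 * 52 / 12
T2 = 624 / 12
T2 = 52 Nm

52 Nm


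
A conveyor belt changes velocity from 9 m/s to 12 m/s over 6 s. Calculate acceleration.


Given: initial velocity v0 = 9 m/s, final velocity v = 12 m/s, time t = 6 s
Using a = (v - v0) / t
a = (12 - 9) / 6
a = 3 / 6
a = 1/2 m/s^2

1/2 m/s^2


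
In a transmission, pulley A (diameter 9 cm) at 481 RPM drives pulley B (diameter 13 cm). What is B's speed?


Given: D1 = 9 cm, w1 = 481 RPM, D2 = 13 cm
Using D1*w1 = D2*w2
w2 = D1*w1 / D2
w2 = 9*481 / 13
w2 = 4329 / 13
w2 = 333 RPM

333 RPM


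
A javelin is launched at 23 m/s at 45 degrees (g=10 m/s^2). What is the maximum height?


Given: v0 = 23 m/s, theta = 45 deg, g = 10 m/s^2
sin^2(45) = 1/2
Using H = v0^2 * sin^2(theta) / (2*g)
H = 23^2 * 1/2 / (2*10)
H = 529 * 1/2 / 20
H = 529/2 / 20
H = 529/40 m

529/40 m


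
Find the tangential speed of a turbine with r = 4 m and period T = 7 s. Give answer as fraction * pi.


Given: radius r = 4 m, period T = 7 s
Using v = 2*pi*r / T
v = 2*pi*4 / 7
v = 8*pi / 7
v = 8/7*pi m/s

8/7*pi m/s


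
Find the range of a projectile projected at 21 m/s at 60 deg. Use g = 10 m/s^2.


Given: v0 = 21 m/s, theta = 60 deg, g = 10 m/s^2
sin(2*60) = sin(120) = sqrt(3)/2
Using R = v0^2 * sin(2*theta) / g
R = 21^2 * (sqrt(3)/2) / 10
R = 441 * sqrt(3) / 20
R = 441/20*sqrt(3) m

441/20*sqrt(3) m


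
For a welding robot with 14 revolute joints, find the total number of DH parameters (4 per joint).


Given: 14 joints, 4 DH parameters per joint (d, theta, a, alpha)
Total DH parameters = number_of_joints * 4
Total = 14 * 4
Total = 56

56


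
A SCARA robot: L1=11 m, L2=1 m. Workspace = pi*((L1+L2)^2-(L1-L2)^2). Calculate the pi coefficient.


Given: L1 = 11, L2 = 1
(L1+L2)^2 = (12)^2 = 144
(L1-L2)^2 = (10)^2 = 100
Difference = 144 - 100 = 44
This equals 4*L1*L2 = 4*11*1 = 44
Workspace area = 44*pi

44


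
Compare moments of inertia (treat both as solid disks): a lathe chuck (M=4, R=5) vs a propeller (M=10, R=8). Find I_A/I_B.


Given: M1=4 kg, R1=5 m, M2=10 kg, R2=8 m
For a disk: I = (1/2)*M*R^2, so I_A/I_B = (M1*R1^2)/(M2*R2^2)
M1*R1^2 = 4*25 = 100
M2*R2^2 = 10*64 = 640
I_A/I_B = 100/640 = 5/32

5/32


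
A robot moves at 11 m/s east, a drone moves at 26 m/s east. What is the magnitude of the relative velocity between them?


Given: v_A = 11 m/s east, v_B = 26 m/s east
Both move in the same direction; relative speed = |v_A - v_B|
|11 - 26| = |-15|
= 15 m/s

15 m/s


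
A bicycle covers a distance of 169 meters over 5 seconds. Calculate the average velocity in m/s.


Given: distance d = 169 m, time t = 5 s
Using v = d / t
v = 169 / 5
v = 169/5 m/s

169/5 m/s


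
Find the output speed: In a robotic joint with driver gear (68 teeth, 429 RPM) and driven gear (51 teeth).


Given: N1 = 68 teeth, w1 = 429 RPM, N2 = 51 teeth
Using N1*w1 = N2*w2
w2 = N1*w1 / N2
w2 = 68*429 / 51
w2 = 29172 / 51
w2 = 572 RPM

572 RPM


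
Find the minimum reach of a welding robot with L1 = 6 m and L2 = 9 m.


Given: L1 = 6 m, L2 = 9 m
For a 2-link planar arm, min reach = |L1 - L2| (second link folded back)
Min reach = |6 - 9|
Min reach = 3 m

3 m


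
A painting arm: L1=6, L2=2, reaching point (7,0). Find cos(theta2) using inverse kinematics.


Given: L1 = 6, L2 = 2, target (x, y) = (7, 0)
Using cos(theta2) = (x^2 + y^2 - L1^2 - L2^2) / (2*L1*L2)
x^2 + y^2 = 7^2 + 0 = 49
L1^2 + L2^2 = 36 + 4 = 40
Numerator = 49 - 40 = 9
Denominator = 2*6*2 = 24
cos(theta2) = 9/24 = 3/8

3/8


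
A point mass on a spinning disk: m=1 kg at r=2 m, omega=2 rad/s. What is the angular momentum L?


Given: m = 1 kg, r = 2 m, omega = 2 rad/s
For a point mass: I = m*r^2
I = 1*2^2 = 1*4 = 4
L = I*omega = 4*2
L = 8 kg*m^2/s

8 kg*m^2/s


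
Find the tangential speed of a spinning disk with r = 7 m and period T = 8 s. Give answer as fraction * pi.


Given: radius r = 7 m, period T = 8 s
Using v = 2*pi*r / T
v = 2*pi*7 / 8
v = 14*pi / 8
v = 7/4*pi m/s

7/4*pi m/s


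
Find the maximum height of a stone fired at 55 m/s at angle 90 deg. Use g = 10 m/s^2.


Given: v0 = 55 m/s, theta = 90 deg, g = 10 m/s^2
sin^2(90) = 1
Using H = v0^2 * sin^2(theta) / (2*g)
H = 55^2 * 1 / (2*10)
H = 3025 * 1 / 20
H = 3025 / 20
H = 605/4 m

605/4 m


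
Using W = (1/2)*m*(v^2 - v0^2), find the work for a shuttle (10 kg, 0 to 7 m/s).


Given: m = 10 kg, v0 = 0 m/s, v = 7 m/s
Using W = (1/2)*m*(v^2 - v0^2)
v^2 = 7^2 = 49
v0^2 = 0^2 = 0
v^2 - v0^2 = 49 - 0 = 49
W = (1/2)*10*49 = 245 J

245 J


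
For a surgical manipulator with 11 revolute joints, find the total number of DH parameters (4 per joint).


Given: 11 joints, 4 DH parameters per joint (d, theta, a, alpha)
Total DH parameters = number_of_joints * 4
Total = 11 * 4
Total = 44

44


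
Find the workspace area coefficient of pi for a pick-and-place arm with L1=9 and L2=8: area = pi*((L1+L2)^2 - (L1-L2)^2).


Given: L1 = 9, L2 = 8
(L1+L2)^2 = (17)^2 = 289
(L1-L2)^2 = (1)^2 = 1
Difference = 289 - 1 = 288
This equals 4*L1*L2 = 4*9*8 = 288
Workspace area = 288*pi

288


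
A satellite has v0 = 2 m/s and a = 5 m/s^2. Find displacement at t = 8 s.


Given: v0 = 2 m/s, a = 5 m/s^2, t = 8 s
Using s = v0*t + (1/2)*a*t^2
s = 2*8 + (1/2)*5*8^2
s = 16 + (1/2)*320
s = 16 + 160
s = 176

176 m


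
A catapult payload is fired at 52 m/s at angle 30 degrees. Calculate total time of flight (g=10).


Given: v0 = 52 m/s, theta = 30 deg, g = 10 m/s^2
sin(30) = 1/2
Using T = 2*v0*sin(theta) / g
T = 2*52*1/2 / 10
T = 52 / 10
T = 26/5 s

26/5 s


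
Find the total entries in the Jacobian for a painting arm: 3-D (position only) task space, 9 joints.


Given: task space dimension = 3, joints = 9
Jacobian is a 3 x 9 matrix
Total entries = rows * columns
Total = 3 * 9
Total = 27

27


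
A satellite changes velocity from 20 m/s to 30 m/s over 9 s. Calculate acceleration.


Given: initial velocity v0 = 20 m/s, final velocity v = 30 m/s, time t = 9 s
Using a = (v - v0) / t
a = (30 - 20) / 9
a = 10 / 9
a = 10/9 m/s^2

10/9 m/s^2


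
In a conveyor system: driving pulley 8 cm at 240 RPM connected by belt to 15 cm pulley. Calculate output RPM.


Given: D1 = 8 cm, w1 = 240 RPM, D2 = 15 cm
Using D1*w1 = D2*w2
w2 = D1*w1 / D2
w2 = 8*240 / 15
w2 = 1920 / 15
w2 = 128 RPM

128 RPM


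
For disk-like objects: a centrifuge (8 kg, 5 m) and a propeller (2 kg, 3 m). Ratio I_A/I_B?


Given: M1=8 kg, R1=5 m, M2=2 kg, R2=3 m
For a disk: I = (1/2)*M*R^2, so I_A/I_B = (M1*R1^2)/(M2*R2^2)
M1*R1^2 = 8*25 = 200
M2*R2^2 = 2*9 = 18
I_A/I_B = 200/18 = 100/9

100/9


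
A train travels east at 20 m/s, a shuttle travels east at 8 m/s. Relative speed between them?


Given: v_A = 20 m/s east, v_B = 8 m/s east
Both move in the same direction; relative speed = |v_A - v_B|
|20 - 8| = |12|
= 12 m/s

12 m/s


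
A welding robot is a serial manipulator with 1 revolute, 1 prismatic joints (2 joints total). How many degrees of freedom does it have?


Given: serial robot with 1 revolute, 1 prismatic joints
DOF contribution per joint type: revolute=1, prismatic=1, spherical=3, fixed=0
DOF = 1*1 + 1*1
DOF = 2

2


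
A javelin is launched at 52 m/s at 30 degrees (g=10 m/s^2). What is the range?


Given: v0 = 52 m/s, theta = 30 deg, g = 10 m/s^2
sin(2*30) = sin(60) = sqrt(3)/2
Using R = v0^2 * sin(2*theta) / g
R = 52^2 * (sqrt(3)/2) / 10
R = 2704 * sqrt(3) / 20
R = 676/5*sqrt(3) m

676/5*sqrt(3) m


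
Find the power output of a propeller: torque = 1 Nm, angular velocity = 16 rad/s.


Given: tau = 1 Nm, omega = 16 rad/s
Using P = tau * omega
P = 1 * 16
P = 16 W

16 W


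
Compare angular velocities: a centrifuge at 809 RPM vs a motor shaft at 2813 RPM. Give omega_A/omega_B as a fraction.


Given: RPM_A = 809, RPM_B = 2813
omega = 2*pi*RPM/60, so omega_A/omega_B = RPM_A / RPM_B
omega_A/omega_B = 809 / 2813
omega_A/omega_B = 809/2813

809/2813


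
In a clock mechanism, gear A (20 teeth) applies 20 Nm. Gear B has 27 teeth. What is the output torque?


Given: N1 = 20, N2 = 27, T1 = 20 Nm
Using T2/T1 = N2/N1
T2 = T1 * N2 / N1
T2 = 20 * 27 / 20
T2 = 540 / 20
T2 = 27 Nm

27 Nm


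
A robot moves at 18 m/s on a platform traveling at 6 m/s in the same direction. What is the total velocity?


Given: object velocity = 18 m/s, platform velocity = 6 m/s (same direction)
Using classical velocity addition: v_total = v_object + v_platform
v_total = 18 + 6
v_total = 24 m/s

24 m/s


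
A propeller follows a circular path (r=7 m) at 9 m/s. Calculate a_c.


Given: v = 9 m/s, r = 7 m
Using a_c = v^2 / r
a_c = 9^2 / 7
a_c = 81 / 7
a_c = 81/7 m/s^2

81/7 m/s^2


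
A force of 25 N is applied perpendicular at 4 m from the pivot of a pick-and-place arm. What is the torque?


Given: F = 25 N, r = 4 m, angle = 90 deg (perpendicular)
Using tau = F * r * sin(90)
sin(90) = 1
tau = 25 * 4 * 1
tau = 100 Nm

100 Nm


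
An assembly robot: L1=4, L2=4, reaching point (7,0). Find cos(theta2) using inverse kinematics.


Given: L1 = 4, L2 = 4, target (x, y) = (7, 0)
Using cos(theta2) = (x^2 + y^2 - L1^2 - L2^2) / (2*L1*L2)
x^2 + y^2 = 7^2 + 0 = 49
L1^2 + L2^2 = 16 + 16 = 32
Numerator = 49 - 32 = 17
Denominator = 2*4*4 = 32
cos(theta2) = 17/32 = 17/32

17/32


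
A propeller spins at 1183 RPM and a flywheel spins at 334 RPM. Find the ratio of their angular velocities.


Given: RPM_A = 1183, RPM_B = 334
omega = 2*pi*RPM/60, so omega_A/omega_B = RPM_A / RPM_B
omega_A/omega_B = 1183 / 334
omega_A/omega_B = 1183/334

1183/334


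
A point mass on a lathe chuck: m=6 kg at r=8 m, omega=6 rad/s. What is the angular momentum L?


Given: m = 6 kg, r = 8 m, omega = 6 rad/s
For a point mass: I = m*r^2
I = 6*8^2 = 6*64 = 384
L = I*omega = 384*6
L = 2304 kg*m^2/s

2304 kg*m^2/s


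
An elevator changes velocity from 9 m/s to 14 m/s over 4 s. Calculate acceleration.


Given: initial velocity v0 = 9 m/s, final velocity v = 14 m/s, time t = 4 s
Using a = (v - v0) / t
a = (14 - 9) / 4
a = 5 / 4
a = 5/4 m/s^2

5/4 m/s^2


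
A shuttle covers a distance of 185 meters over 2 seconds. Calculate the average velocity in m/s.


Given: distance d = 185 m, time t = 2 s
Using v = d / t
v = 185 / 2
v = 185/2 m/s

185/2 m/s


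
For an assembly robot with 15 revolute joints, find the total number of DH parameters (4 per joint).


Given: 15 joints, 4 DH parameters per joint (d, theta, a, alpha)
Total DH parameters = number_of_joints * 4
Total = 15 * 4
Total = 60

60


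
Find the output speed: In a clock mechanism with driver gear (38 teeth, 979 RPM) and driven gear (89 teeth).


Given: N1 = 38 teeth, w1 = 979 RPM, N2 = 89 teeth
Using N1*w1 = N2*w2
w2 = N1*w1 / N2
w2 = 38*979 / 89
w2 = 37202 / 89
w2 = 418 RPM

418 RPM


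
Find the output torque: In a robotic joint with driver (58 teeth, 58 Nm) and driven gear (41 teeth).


Given: N1 = 58, N2 = 41, T1 = 58 Nm
Using T2/T1 = N2/N1
T2 = T1 * N2 / N1
T2 = 58 * 41 / 58
T2 = 2378 / 58
T2 = 41 Nm

41 Nm


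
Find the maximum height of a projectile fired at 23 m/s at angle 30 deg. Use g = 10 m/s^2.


Given: v0 = 23 m/s, theta = 30 deg, g = 10 m/s^2
sin^2(30) = 1/4
Using H = v0^2 * sin^2(theta) / (2*g)
H = 23^2 * 1/4 / (2*10)
H = 529 * 1/4 / 20
H = 529/4 / 20
H = 529/80 m

529/80 m


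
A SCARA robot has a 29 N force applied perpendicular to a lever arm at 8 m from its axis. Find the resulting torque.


Given: F = 29 N, r = 8 m, angle = 90 deg (perpendicular)
Using tau = F * r * sin(90)
sin(90) = 1
tau = 29 * 8 * 1
tau = 232 Nm

232 Nm


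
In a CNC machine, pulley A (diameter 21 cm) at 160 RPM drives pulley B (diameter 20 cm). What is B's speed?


Given: D1 = 21 cm, w1 = 160 RPM, D2 = 20 cm
Using D1*w1 = D2*w2
w2 = D1*w1 / D2
w2 = 21*160 / 20
w2 = 3360 / 20
w2 = 168 RPM

168 RPM


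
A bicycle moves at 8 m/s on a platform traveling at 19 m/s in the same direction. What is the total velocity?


Given: object velocity = 8 m/s, platform velocity = 19 m/s (same direction)
Using classical velocity addition: v_total = v_object + v_platform
v_total = 8 + 19
v_total = 27 m/s

27 m/s


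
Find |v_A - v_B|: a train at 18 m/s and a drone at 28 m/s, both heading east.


Given: v_A = 18 m/s east, v_B = 28 m/s east
Both move in the same direction; relative speed = |v_A - v_B|
|18 - 28| = |-10|
= 10 m/s

10 m/s


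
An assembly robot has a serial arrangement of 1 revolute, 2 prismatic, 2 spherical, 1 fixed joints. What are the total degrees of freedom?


Given: serial robot with 1 revolute, 2 prismatic, 2 spherical, 1 fixed joints
DOF contribution per joint type: revolute=1, prismatic=1, spherical=3, fixed=0
DOF = 1*1 + 2*1 + 2*3 + 1*0
DOF = 9

9


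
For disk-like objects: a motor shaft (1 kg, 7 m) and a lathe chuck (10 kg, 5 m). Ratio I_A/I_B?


Given: M1=1 kg, R1=7 m, M2=10 kg, R2=5 m
For a disk: I = (1/2)*M*R^2, so I_A/I_B = (M1*R1^2)/(M2*R2^2)
M1*R1^2 = 1*49 = 49
M2*R2^2 = 10*25 = 250
I_A/I_B = 49/250 = 49/250

49/250


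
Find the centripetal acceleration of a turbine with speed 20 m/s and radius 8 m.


Given: v = 20 m/s, r = 8 m
Using a_c = v^2 / r
a_c = 20^2 / 8
a_c = 400 / 8
a_c = 50 m/s^2

50 m/s^2


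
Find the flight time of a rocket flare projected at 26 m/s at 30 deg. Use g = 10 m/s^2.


Given: v0 = 26 m/s, theta = 30 deg, g = 10 m/s^2
sin(30) = 1/2
Using T = 2*v0*sin(theta) / g
T = 2*26*1/2 / 10
T = 26 / 10
T = 13/5 s

13/5 s


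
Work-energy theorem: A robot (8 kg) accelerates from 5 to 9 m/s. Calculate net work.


Given: m = 8 kg, v0 = 5 m/s, v = 9 m/s
Using W = (1/2)*m*(v^2 - v0^2)
v^2 = 9^2 = 81
v0^2 = 5^2 = 25
v^2 - v0^2 = 81 - 25 = 56
W = (1/2)*8*56 = 224 J

224 J


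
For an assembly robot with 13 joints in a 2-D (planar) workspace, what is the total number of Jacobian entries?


Given: task space dimension = 2, joints = 13
Jacobian is a 2 x 13 matrix
Total entries = rows * columns
Total = 2 * 13
Total = 26

26


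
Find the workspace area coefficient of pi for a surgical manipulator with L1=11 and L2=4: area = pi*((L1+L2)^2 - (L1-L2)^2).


Given: L1 = 11, L2 = 4
(L1+L2)^2 = (15)^2 = 225
(L1-L2)^2 = (7)^2 = 49
Difference = 225 - 49 = 176
This equals 4*L1*L2 = 4*11*4 = 176
Workspace area = 176*pi

176


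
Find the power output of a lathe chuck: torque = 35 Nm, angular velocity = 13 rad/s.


Given: tau = 35 Nm, omega = 13 rad/s
Using P = tau * omega
P = 35 * 13
P = 455 W

455 W


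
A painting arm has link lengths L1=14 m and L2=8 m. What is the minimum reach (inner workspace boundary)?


Given: L1 = 14 m, L2 = 8 m
For a 2-link planar arm, min reach = |L1 - L2| (second link folded back)
Min reach = |14 - 8|
Min reach = 6 m

6 m


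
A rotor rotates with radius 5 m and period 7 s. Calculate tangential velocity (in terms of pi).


Given: radius r = 5 m, period T = 7 s
Using v = 2*pi*r / T
v = 2*pi*5 / 7
v = 10*pi / 7
v = 10/7*pi m/s

10/7*pi m/s


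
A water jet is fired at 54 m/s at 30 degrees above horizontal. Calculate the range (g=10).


Given: v0 = 54 m/s, theta = 30 deg, g = 10 m/s^2
sin(2*30) = sin(60) = sqrt(3)/2
Using R = v0^2 * sin(2*theta) / g
R = 54^2 * (sqrt(3)/2) / 10
R = 2916 * sqrt(3) / 20
R = 729/5*sqrt(3) m

729/5*sqrt(3) m


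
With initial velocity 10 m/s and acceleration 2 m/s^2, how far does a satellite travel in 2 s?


Given: v0 = 10 m/s, a = 2 m/s^2, t = 2 s
Using s = v0*t + (1/2)*a*t^2
s = 10*2 + (1/2)*2*2^2
s = 20 + (1/2)*8
s = 20 + 4
s = 24

24 m


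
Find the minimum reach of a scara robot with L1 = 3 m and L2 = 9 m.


Given: L1 = 3 m, L2 = 9 m
For a 2-link planar arm, min reach = |L1 - L2| (second link folded back)
Min reach = |3 - 9|
Min reach = 6 m

6 m


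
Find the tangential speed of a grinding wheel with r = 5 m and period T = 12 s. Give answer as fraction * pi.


Given: radius r = 5 m, period T = 12 s
Using v = 2*pi*r / T
v = 2*pi*5 / 12
v = 10*pi / 12
v = 5/6*pi m/s

5/6*pi m/s


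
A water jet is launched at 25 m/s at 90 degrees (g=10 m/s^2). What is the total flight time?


Given: v0 = 25 m/s, theta = 90 deg, g = 10 m/s^2
sin(90) = 1
Using T = 2*v0*sin(theta) / g
T = 2*25*1 / 10
T = 50 / 10
T = 5 s

5 s


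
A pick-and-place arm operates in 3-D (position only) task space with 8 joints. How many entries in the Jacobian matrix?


Given: task space dimension = 3, joints = 8
Jacobian is a 3 x 8 matrix
Total entries = rows * columns
Total = 3 * 8
Total = 24

24


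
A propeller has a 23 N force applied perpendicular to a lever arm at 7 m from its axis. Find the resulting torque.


Given: F = 23 N, r = 7 m, angle = 90 deg (perpendicular)
Using tau = F * r * sin(90)
sin(90) = 1
tau = 23 * 7 * 1
tau = 161 Nm

161 Nm


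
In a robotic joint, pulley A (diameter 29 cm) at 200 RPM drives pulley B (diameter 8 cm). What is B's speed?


Given: D1 = 29 cm, w1 = 200 RPM, D2 = 8 cm
Using D1*w1 = D2*w2
w2 = D1*w1 / D2
w2 = 29*200 / 8
w2 = 5800 / 8
w2 = 725 RPM

725 RPM


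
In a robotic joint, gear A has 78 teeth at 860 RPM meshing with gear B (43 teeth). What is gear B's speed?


Given: N1 = 78 teeth, w1 = 860 RPM, N2 = 43 teeth
Using N1*w1 = N2*w2
w2 = N1*w1 / N2
w2 = 78*860 / 43
w2 = 67080 / 43
w2 = 1560 RPM

1560 RPM


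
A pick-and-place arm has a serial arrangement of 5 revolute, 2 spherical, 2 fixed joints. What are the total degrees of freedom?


Given: serial robot with 5 revolute, 2 spherical, 2 fixed joints
DOF contribution per joint type: revolute=1, prismatic=1, spherical=3, fixed=0
DOF = 5*1 + 2*3 + 2*0
DOF = 11

11


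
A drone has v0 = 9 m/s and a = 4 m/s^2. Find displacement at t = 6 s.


Given: v0 = 9 m/s, a = 4 m/s^2, t = 6 s
Using s = v0*t + (1/2)*a*t^2
s = 9*6 + (1/2)*4*6^2
s = 54 + (1/2)*144
s = 54 + 72
s = 126

126 m


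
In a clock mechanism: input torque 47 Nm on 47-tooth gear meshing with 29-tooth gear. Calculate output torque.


Given: N1 = 47, N2 = 29, T1 = 47 Nm
Using T2/T1 = N2/N1
T2 = T1 * N2 / N1
T2 = 47 * 29 / 47
T2 = 1363 / 47
T2 = 29 Nm

29 Nm


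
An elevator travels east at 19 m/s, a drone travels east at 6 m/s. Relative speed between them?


Given: v_A = 19 m/s east, v_B = 6 m/s east
Both move in the same direction; relative speed = |v_A - v_B|
|19 - 6| = |13|
= 13 m/s

13 m/s


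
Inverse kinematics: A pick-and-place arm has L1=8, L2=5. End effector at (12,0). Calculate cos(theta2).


Given: L1 = 8, L2 = 5, target (x, y) = (12, 0)
Using cos(theta2) = (x^2 + y^2 - L1^2 - L2^2) / (2*L1*L2)
x^2 + y^2 = 12^2 + 0 = 144
L1^2 + L2^2 = 64 + 25 = 89
Numerator = 144 - 89 = 55
Denominator = 2*8*5 = 80
cos(theta2) = 55/80 = 11/16

11/16


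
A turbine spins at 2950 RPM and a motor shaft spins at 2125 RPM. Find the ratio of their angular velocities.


Given: RPM_A = 2950, RPM_B = 2125
omega = 2*pi*RPM/60, so omega_A/omega_B = RPM_A / RPM_B
omega_A/omega_B = 2950 / 2125
omega_A/omega_B = 118/85

118/85


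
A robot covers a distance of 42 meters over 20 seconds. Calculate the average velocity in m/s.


Given: distance d = 42 m, time t = 20 s
Using v = d / t
v = 42 / 20
v = 21/10 m/s

21/10 m/s


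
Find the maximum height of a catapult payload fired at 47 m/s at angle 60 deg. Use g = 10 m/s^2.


Given: v0 = 47 m/s, theta = 60 deg, g = 10 m/s^2
sin^2(60) = 3/4
Using H = v0^2 * sin^2(theta) / (2*g)
H = 47^2 * 3/4 / (2*10)
H = 2209 * 3/4 / 20
H = 6627/4 / 20
H = 6627/80 m

6627/80 m


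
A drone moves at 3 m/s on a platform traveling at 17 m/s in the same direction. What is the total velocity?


Given: object velocity = 3 m/s, platform velocity = 17 m/s (same direction)
Using classical velocity addition: v_total = v_object + v_platform
v_total = 3 + 17
v_total = 20 m/s

20 m/s


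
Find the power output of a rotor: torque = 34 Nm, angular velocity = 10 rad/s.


Given: tau = 34 Nm, omega = 10 rad/s
Using P = tau * omega
P = 34 * 10
P = 340 W

340 W


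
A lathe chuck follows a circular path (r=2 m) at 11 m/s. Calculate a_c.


Given: v = 11 m/s, r = 2 m
Using a_c = v^2 / r
a_c = 11^2 / 2
a_c = 121 / 2
a_c = 121/2 m/s^2

121/2 m/s^2


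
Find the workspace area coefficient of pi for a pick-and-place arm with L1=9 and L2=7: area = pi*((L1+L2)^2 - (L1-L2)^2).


Given: L1 = 9, L2 = 7
(L1+L2)^2 = (16)^2 = 256
(L1-L2)^2 = (2)^2 = 4
Difference = 256 - 4 = 252
This equals 4*L1*L2 = 4*9*7 = 252
Workspace area = 252*pi

252


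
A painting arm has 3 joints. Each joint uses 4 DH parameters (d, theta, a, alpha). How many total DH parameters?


Given: 3 joints, 4 DH parameters per joint (d, theta, a, alpha)
Total DH parameters = number_of_joints * 4
Total = 3 * 4
Total = 12

12


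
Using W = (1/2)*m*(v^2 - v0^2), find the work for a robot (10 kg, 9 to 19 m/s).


Given: m = 10 kg, v0 = 9 m/s, v = 19 m/s
Using W = (1/2)*m*(v^2 - v0^2)
v^2 = 19^2 = 361
v0^2 = 9^2 = 81
v^2 - v0^2 = 361 - 81 = 280
W = (1/2)*10*280 = 1400 J

1400 J


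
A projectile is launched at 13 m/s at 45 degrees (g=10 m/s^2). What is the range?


Given: v0 = 13 m/s, theta = 45 deg, g = 10 m/s^2
sin(2*45) = sin(90) = 1
Using R = v0^2 * sin(2*theta) / g
R = 13^2 * 1 / 10
R = 169 / 10
R = 169/10 m

169/10 m


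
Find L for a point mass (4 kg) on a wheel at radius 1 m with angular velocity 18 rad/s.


Given: m = 4 kg, r = 1 m, omega = 18 rad/s
For a point mass: I = m*r^2
I = 4*1^2 = 4*1 = 4
L = I*omega = 4*18
L = 72 kg*m^2/s

72 kg*m^2/s


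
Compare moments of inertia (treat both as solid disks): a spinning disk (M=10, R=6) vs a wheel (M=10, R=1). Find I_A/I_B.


Given: M1=10 kg, R1=6 m, M2=10 kg, R2=1 m
For a disk: I = (1/2)*M*R^2, so I_A/I_B = (M1*R1^2)/(M2*R2^2)
M1*R1^2 = 10*36 = 360
M2*R2^2 = 10*1 = 10
I_A/I_B = 360/10 = 36

36


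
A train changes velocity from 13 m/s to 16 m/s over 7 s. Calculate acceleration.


Given: initial velocity v0 = 13 m/s, final velocity v = 16 m/s, time t = 7 s
Using a = (v - v0) / t
a = (16 - 13) / 7
a = 3 / 7
a = 3/7 m/s^2

3/7 m/s^2


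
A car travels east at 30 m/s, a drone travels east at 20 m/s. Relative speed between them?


Given: v_A = 30 m/s east, v_B = 20 m/s east
Both move in the same direction; relative speed = |v_A - v_B|
|30 - 20| = |10|
= 10 m/s

10 m/s


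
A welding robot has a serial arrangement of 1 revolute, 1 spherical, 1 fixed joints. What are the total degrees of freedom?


Given: serial robot with 1 revolute, 1 spherical, 1 fixed joints
DOF contribution per joint type: revolute=1, prismatic=1, spherical=3, fixed=0
DOF = 1*1 + 1*3 + 1*0
DOF = 4

4


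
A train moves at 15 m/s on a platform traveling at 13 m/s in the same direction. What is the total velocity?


Given: object velocity = 15 m/s, platform velocity = 13 m/s (same direction)
Using classical velocity addition: v_total = v_object + v_platform
v_total = 15 + 13
v_total = 28 m/s

28 m/s


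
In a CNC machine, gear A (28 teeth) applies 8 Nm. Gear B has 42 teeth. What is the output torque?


Given: N1 = 28, N2 = 42, T1 = 8 Nm
Using T2/T1 = N2/N1
T2 = T1 * N2 / N1
T2 = 8 * 42 / 28
T2 = 336 / 28
T2 = 12 Nm

12 Nm


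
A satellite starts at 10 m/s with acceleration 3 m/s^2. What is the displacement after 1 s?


Given: v0 = 10 m/s, a = 3 m/s^2, t = 1 s
Using s = v0*t + (1/2)*a*t^2
s = 10*1 + (1/2)*3*1^2
s = 10 + (1/2)*3
s = 10 + 3/2
s = 23/2

23/2 m


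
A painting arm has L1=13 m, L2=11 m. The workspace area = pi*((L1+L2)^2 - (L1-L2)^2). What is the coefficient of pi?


Given: L1 = 13, L2 = 11
(L1+L2)^2 = (24)^2 = 576
(L1-L2)^2 = (2)^2 = 4
Difference = 576 - 4 = 572
This equals 4*L1*L2 = 4*13*11 = 572
Workspace area = 572*pi

572


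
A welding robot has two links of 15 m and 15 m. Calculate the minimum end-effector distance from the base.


Given: L1 = 15 m, L2 = 15 m
For a 2-link planar arm, min reach = |L1 - L2| (second link folded back)
Min reach = |15 - 15|
Min reach = 0 m

0 m


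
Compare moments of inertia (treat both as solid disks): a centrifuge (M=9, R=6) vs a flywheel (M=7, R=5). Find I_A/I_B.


Given: M1=9 kg, R1=6 m, M2=7 kg, R2=5 m
For a disk: I = (1/2)*M*R^2, so I_A/I_B = (M1*R1^2)/(M2*R2^2)
M1*R1^2 = 9*36 = 324
M2*R2^2 = 7*25 = 175
I_A/I_B = 324/175 = 324/175

324/175


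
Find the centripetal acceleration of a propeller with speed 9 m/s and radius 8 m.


Given: v = 9 m/s, r = 8 m
Using a_c = v^2 / r
a_c = 9^2 / 8
a_c = 81 / 8
a_c = 81/8 m/s^2

81/8 m/s^2


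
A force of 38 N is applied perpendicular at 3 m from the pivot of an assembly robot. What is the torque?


Given: F = 38 N, r = 3 m, angle = 90 deg (perpendicular)
Using tau = F * r * sin(90)
sin(90) = 1
tau = 38 * 3 * 1
tau = 114 Nm

114 Nm


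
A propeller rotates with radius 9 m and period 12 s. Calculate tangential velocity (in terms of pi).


Given: radius r = 9 m, period T = 12 s
Using v = 2*pi*r / T
v = 2*pi*9 / 12
v = 18*pi / 12
v = 3/2*pi m/s

3/2*pi m/s


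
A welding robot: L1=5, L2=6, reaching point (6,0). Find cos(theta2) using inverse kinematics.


Given: L1 = 5, L2 = 6, target (x, y) = (6, 0)
Using cos(theta2) = (x^2 + y^2 - L1^2 - L2^2) / (2*L1*L2)
x^2 + y^2 = 6^2 + 0 = 36
L1^2 + L2^2 = 25 + 36 = 61
Numerator = 36 - 61 = -25
Denominator = 2*5*6 = 60
cos(theta2) = -25/60 = -5/12

-5/12


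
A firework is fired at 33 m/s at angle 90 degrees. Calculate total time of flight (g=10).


Given: v0 = 33 m/s, theta = 90 deg, g = 10 m/s^2
sin(90) = 1
Using T = 2*v0*sin(theta) / g
T = 2*33*1 / 10
T = 66 / 10
T = 33/5 s

33/5 s


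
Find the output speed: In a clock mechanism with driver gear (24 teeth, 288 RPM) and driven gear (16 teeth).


Given: N1 = 24 teeth, w1 = 288 RPM, N2 = 16 teeth
Using N1*w1 = N2*w2
w2 = N1*w1 / N2
w2 = 24*288 / 16
w2 = 6912 / 16
w2 = 432 RPM

432 RPM


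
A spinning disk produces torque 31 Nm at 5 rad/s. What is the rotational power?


Given: tau = 31 Nm, omega = 5 rad/s
Using P = tau * omega
P = 31 * 5
P = 155 W

155 W


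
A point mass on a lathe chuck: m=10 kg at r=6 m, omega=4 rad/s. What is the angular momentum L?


Given: m = 10 kg, r = 6 m, omega = 4 rad/s
For a point mass: I = m*r^2
I = 10*6^2 = 10*36 = 360
L = I*omega = 360*4
L = 1440 kg*m^2/s

1440 kg*m^2/s


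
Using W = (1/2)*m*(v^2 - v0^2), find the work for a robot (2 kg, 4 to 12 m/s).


Given: m = 2 kg, v0 = 4 m/s, v = 12 m/s
Using W = (1/2)*m*(v^2 - v0^2)
v^2 = 12^2 = 144
v0^2 = 4^2 = 16
v^2 - v0^2 = 144 - 16 = 128
W = (1/2)*2*128 = 128 J

128 J


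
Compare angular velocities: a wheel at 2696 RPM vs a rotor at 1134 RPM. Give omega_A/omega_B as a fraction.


Given: RPM_A = 2696, RPM_B = 1134
omega = 2*pi*RPM/60, so omega_A/omega_B = RPM_A / RPM_B
omega_A/omega_B = 2696 / 1134
omega_A/omega_B = 1348/567

1348/567


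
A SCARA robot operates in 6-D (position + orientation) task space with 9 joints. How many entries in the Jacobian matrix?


Given: task space dimension = 6, joints = 9
Jacobian is a 6 x 9 matrix
Total entries = rows * columns
Total = 6 * 9
Total = 54

54


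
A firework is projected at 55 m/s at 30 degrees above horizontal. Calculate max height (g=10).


Given: v0 = 55 m/s, theta = 30 deg, g = 10 m/s^2
sin^2(30) = 1/4
Using H = v0^2 * sin^2(theta) / (2*g)
H = 55^2 * 1/4 / (2*10)
H = 3025 * 1/4 / 20
H = 3025/4 / 20
H = 605/16 m

605/16 m


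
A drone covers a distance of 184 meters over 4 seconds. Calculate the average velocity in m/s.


Given: distance d = 184 m, time t = 4 s
Using v = d / t
v = 184 / 4
v = 46 m/s

46 m/s


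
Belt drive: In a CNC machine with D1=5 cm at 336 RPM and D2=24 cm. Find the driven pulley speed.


Given: D1 = 5 cm, w1 = 336 RPM, D2 = 24 cm
Using D1*w1 = D2*w2
w2 = D1*w1 / D2
w2 = 5*336 / 24
w2 = 1680 / 24
w2 = 70 RPM

70 RPM


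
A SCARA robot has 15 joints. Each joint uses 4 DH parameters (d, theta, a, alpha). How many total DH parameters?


Given: 15 joints, 4 DH parameters per joint (d, theta, a, alpha)
Total DH parameters = number_of_joints * 4
Total = 15 * 4
Total = 60

60


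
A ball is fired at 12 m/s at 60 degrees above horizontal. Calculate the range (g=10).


Given: v0 = 12 m/s, theta = 60 deg, g = 10 m/s^2
sin(2*60) = sin(120) = sqrt(3)/2
Using R = v0^2 * sin(2*theta) / g
R = 12^2 * (sqrt(3)/2) / 10
R = 144 * sqrt(3) / 20
R = 36/5*sqrt(3) m

36/5*sqrt(3) m


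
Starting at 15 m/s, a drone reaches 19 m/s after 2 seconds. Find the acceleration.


Given: initial velocity v0 = 15 m/s, final velocity v = 19 m/s, time t = 2 s
Using a = (v - v0) / t
a = (19 - 15) / 2
a = 4 / 2
a = 2 m/s^2

2 m/s^2


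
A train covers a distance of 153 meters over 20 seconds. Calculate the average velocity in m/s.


Given: distance d = 153 m, time t = 20 s
Using v = d / t
v = 153 / 20
v = 153/20 m/s

153/20 m/s


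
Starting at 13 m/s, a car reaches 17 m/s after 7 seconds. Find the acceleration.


Given: initial velocity v0 = 13 m/s, final velocity v = 17 m/s, time t = 7 s
Using a = (v - v0) / t
a = (17 - 13) / 7
a = 4 / 7
a = 4/7 m/s^2

4/7 m/s^2


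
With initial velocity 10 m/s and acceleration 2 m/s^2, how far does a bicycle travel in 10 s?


Given: v0 = 10 m/s, a = 2 m/s^2, t = 10 s
Using s = v0*t + (1/2)*a*t^2
s = 10*10 + (1/2)*2*10^2
s = 100 + (1/2)*200
s = 100 + 100
s = 200

200 m


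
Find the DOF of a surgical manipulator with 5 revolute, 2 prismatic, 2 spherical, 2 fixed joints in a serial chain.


Given: serial robot with 5 revolute, 2 prismatic, 2 spherical, 2 fixed joints
DOF contribution per joint type: revolute=1, prismatic=1, spherical=3, fixed=0
DOF = 5*1 + 2*1 + 2*3 + 2*0
DOF = 13

13


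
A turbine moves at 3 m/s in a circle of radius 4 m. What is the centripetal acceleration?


Given: v = 3 m/s, r = 4 m
Using a_c = v^2 / r
a_c = 3^2 / 4
a_c = 9 / 4
a_c = 9/4 m/s^2

9/4 m/s^2


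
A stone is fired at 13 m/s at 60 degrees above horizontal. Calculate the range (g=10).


Given: v0 = 13 m/s, theta = 60 deg, g = 10 m/s^2
sin(2*60) = sin(120) = sqrt(3)/2
Using R = v0^2 * sin(2*theta) / g
R = 13^2 * (sqrt(3)/2) / 10
R = 169 * sqrt(3) / 20
R = 169/20*sqrt(3) m

169/20*sqrt(3) m


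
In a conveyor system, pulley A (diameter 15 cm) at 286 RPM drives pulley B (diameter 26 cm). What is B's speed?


Given: D1 = 15 cm, w1 = 286 RPM, D2 = 26 cm
Using D1*w1 = D2*w2
w2 = D1*w1 / D2
w2 = 15*286 / 26
w2 = 4290 / 26
w2 = 165 RPM

165 RPM


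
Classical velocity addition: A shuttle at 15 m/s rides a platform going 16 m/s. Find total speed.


Given: object velocity = 15 m/s, platform velocity = 16 m/s (same direction)
Using classical velocity addition: v_total = v_object + v_platform
v_total = 15 + 16
v_total = 31 m/s

31 m/s


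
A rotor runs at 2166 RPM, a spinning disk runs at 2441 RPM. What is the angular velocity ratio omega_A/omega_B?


Given: RPM_A = 2166, RPM_B = 2441
omega = 2*pi*RPM/60, so omega_A/omega_B = RPM_A / RPM_B
omega_A/omega_B = 2166 / 2441
omega_A/omega_B = 2166/2441

2166/2441


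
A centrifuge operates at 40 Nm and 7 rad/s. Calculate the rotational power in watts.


Given: tau = 40 Nm, omega = 7 rad/s
Using P = tau * omega
P = 40 * 7
P = 280 W

280 W


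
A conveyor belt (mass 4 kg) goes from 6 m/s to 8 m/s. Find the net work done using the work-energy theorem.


Given: m = 4 kg, v0 = 6 m/s, v = 8 m/s
Using W = (1/2)*m*(v^2 - v0^2)
v^2 = 8^2 = 64
v0^2 = 6^2 = 36
v^2 - v0^2 = 64 - 36 = 28
W = (1/2)*4*28 = 56 J

56 J


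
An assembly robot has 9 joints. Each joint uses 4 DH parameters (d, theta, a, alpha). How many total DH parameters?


Given: 9 joints, 4 DH parameters per joint (d, theta, a, alpha)
Total DH parameters = number_of_joints * 4
Total = 9 * 4
Total = 36

36


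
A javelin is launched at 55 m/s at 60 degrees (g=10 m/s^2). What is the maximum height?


Given: v0 = 55 m/s, theta = 60 deg, g = 10 m/s^2
sin^2(60) = 3/4
Using H = v0^2 * sin^2(theta) / (2*g)
H = 55^2 * 3/4 / (2*10)
H = 3025 * 3/4 / 20
H = 9075/4 / 20
H = 1815/16 m

1815/16 m


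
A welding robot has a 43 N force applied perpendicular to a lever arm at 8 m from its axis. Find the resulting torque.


Given: F = 43 N, r = 8 m, angle = 90 deg (perpendicular)
Using tau = F * r * sin(90)
sin(90) = 1
tau = 43 * 8 * 1
tau = 344 Nm

344 Nm


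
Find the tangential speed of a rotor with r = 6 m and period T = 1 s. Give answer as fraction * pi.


Given: radius r = 6 m, period T = 1 s
Using v = 2*pi*r / T
v = 2*pi*6 / 1
v = 12*pi / 1
v = 12*pi m/s

12*pi m/s


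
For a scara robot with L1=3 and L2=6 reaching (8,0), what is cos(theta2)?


Given: L1 = 3, L2 = 6, target (x, y) = (8, 0)
Using cos(theta2) = (x^2 + y^2 - L1^2 - L2^2) / (2*L1*L2)
x^2 + y^2 = 8^2 + 0 = 64
L1^2 + L2^2 = 9 + 36 = 45
Numerator = 64 - 45 = 19
Denominator = 2*3*6 = 36
cos(theta2) = 19/36 = 19/36

19/36


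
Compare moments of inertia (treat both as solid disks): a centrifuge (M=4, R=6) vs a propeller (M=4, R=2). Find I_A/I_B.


Given: M1=4 kg, R1=6 m, M2=4 kg, R2=2 m
For a disk: I = (1/2)*M*R^2, so I_A/I_B = (M1*R1^2)/(M2*R2^2)
M1*R1^2 = 4*36 = 144
M2*R2^2 = 4*4 = 16
I_A/I_B = 144/16 = 9

9


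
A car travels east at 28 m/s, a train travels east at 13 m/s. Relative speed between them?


Given: v_A = 28 m/s east, v_B = 13 m/s east
Both move in the same direction; relative speed = |v_A - v_B|
|28 - 13| = |15|
= 15 m/s

15 m/s
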